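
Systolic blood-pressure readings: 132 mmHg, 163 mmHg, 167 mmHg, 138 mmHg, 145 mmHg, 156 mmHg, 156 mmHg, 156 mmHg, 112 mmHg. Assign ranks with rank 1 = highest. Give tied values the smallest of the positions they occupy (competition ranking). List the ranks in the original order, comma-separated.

Sorted (descending): 167, 163, 156, 156, 156, 145, 138, 132, 112
The 3 values of 156 occupy positions 3–5 → each gets rank 3.

8, 2, 1, 7, 6, 3, 3, 3, 9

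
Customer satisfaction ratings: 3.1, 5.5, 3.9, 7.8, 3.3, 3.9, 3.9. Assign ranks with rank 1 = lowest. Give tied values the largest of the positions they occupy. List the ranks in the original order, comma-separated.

Sorted (ascending): 3.1, 3.3, 3.9, 3.9, 3.9, 5.5, 7.8
The 3 values of 3.9 occupy positions 3–5 → each gets rank 5.

1, 6, 5, 7, 2, 5, 5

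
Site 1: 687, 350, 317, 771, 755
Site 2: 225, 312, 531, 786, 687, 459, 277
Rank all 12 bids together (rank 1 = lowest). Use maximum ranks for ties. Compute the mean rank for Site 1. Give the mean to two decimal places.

Sorted (ascending): 225, 277, 312, 317, 350, 459, 531, 687, 687, 755, 771, 786
The 2 values of 687 occupy positions 8–9 → each gets rank 9.
Site 1 values → pooled ranks: 687→9, 350→5, 317→4, 771→11, 755→10
Mean rank = (9 + 5 + 4 + 11 + 10) / 5 = 7.80

7.80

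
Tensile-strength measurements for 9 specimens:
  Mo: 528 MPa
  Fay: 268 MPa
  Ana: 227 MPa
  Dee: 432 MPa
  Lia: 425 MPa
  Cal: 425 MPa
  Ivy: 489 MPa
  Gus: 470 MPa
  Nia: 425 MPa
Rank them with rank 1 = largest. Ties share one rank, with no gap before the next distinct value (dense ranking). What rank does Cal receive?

Sorted (descending): 528, 489, 470, 432, 425, 425, 425, 268, 227
The 3 values of 425 share dense rank 5.
Remaining distinct values take the next consecutive integers.
Cal has value 425 MPa → rank 5.

5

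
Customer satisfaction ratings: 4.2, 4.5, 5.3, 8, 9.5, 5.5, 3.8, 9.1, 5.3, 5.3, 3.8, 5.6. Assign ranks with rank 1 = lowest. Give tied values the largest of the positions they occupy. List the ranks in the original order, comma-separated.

3, 4, 7, 10, 12, 8, 2, 11, 7, 7, 2, 9

Sorted (ascending): 3.8, 3.8, 4.2, 4.5, 5.3, 5.3, 5.3, 5.5, 5.6, 8, 9.1, 9.5
The 2 values of 3.8 occupy positions 1–2 → each gets rank 2.
The 3 values of 5.3 occupy positions 5–7 → each gets rank 7.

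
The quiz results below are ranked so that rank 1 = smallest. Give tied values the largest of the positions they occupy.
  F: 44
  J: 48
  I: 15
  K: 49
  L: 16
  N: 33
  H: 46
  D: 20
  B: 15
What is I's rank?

Sorted (ascending): 15, 15, 16, 20, 33, 44, 46, 48, 49
The 2 values of 15 occupy positions 1–2 → each gets rank 2.
I has value 15 → rank 2.

2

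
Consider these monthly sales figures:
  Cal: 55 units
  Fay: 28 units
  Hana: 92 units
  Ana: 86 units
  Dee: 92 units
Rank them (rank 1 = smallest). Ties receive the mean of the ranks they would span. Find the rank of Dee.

4.5

Sorted (ascending): 28, 55, 86, 92, 92
The 2 values of 92 occupy positions 4–5 → average rank (4+5)/2 = 4.5.
Dee has value 92 units → rank 4.5.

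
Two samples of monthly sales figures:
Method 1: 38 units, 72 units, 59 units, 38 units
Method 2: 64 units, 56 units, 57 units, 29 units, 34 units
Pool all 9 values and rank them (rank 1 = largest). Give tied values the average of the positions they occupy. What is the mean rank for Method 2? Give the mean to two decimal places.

5.60

Sorted (descending): 72, 64, 59, 57, 56, 38, 38, 34, 29
The 2 values of 38 occupy positions 6–7 → average rank (6+7)/2 = 6.5.
Method 2 values → pooled ranks: 64→2, 56→5, 57→4, 29→9, 34→8
Mean rank = (2 + 5 + 4 + 9 + 8) / 5 = 5.60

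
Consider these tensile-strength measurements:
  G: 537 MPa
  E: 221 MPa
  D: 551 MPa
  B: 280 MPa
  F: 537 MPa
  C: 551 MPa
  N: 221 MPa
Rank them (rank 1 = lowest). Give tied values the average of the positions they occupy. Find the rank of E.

Sorted (ascending): 221, 221, 280, 537, 537, 551, 551
The 2 values of 221 occupy positions 1–2 → average rank (1+2)/2 = 1.5.
The 2 values of 537 occupy positions 4–5 → average rank (4+5)/2 = 4.5.
The 2 values of 551 occupy positions 6–7 → average rank (6+7)/2 = 6.5.
E has value 221 MPa → rank 1.5.

1.5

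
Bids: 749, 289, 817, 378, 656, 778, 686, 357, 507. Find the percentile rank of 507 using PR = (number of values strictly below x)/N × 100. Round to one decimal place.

33.3

N = 9.
Strictly below 507: 3. Equal to 507: 1.
PR = 3/9 × 100 = 33.3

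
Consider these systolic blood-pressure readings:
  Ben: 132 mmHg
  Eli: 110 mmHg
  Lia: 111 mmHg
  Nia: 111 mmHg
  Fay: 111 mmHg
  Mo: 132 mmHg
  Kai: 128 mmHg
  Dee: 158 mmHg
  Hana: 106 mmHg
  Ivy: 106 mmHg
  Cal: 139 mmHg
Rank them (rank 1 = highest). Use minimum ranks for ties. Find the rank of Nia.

Sorted (descending): 158, 139, 132, 132, 128, 111, 111, 111, 110, 106, 106
The 2 values of 132 occupy positions 3–4 → each gets rank 3.
The 3 values of 111 occupy positions 6–8 → each gets rank 6.
The 2 values of 106 occupy positions 10–11 → each gets rank 10.
Nia has value 111 mmHg → rank 6.

6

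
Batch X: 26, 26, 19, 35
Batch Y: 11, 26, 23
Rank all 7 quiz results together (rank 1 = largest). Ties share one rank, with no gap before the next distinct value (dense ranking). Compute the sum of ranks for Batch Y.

Sorted (descending): 35, 26, 26, 26, 23, 19, 11
The 3 values of 26 share dense rank 2.
Remaining distinct values take the next consecutive integers.
Batch Y values → pooled ranks: 11→5, 26→2, 23→3
Rank sum = 5 + 2 + 3 = 10

10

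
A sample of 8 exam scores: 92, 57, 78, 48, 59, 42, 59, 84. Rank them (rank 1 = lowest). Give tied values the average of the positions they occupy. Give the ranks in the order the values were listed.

8, 3, 6, 2, 4.5, 1, 4.5, 7

Sorted (ascending): 42, 48, 57, 59, 59, 78, 84, 92
The 2 values of 59 occupy positions 4–5 → average rank (4+5)/2 = 4.5.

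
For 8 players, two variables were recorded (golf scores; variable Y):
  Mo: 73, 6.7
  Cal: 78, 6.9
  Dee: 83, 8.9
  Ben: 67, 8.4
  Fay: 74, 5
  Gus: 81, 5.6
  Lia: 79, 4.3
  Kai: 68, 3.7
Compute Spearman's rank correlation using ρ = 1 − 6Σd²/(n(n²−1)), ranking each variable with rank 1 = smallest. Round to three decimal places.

0.190

Ranks of variable 1: 3, 5, 8, 1, 4, 7, 6, 2
Ranks of variable 2: 5, 6, 8, 7, 3, 4, 2, 1
d = r₁ − r₂: -2, -1, 0, -6, 1, 3, 4, 1
d²: 4, 1, 0, 36, 1, 9, 16, 1; Σd² = 68
ρ = 1 − 6·68/(8·63) = 1 − 408/504 = 0.190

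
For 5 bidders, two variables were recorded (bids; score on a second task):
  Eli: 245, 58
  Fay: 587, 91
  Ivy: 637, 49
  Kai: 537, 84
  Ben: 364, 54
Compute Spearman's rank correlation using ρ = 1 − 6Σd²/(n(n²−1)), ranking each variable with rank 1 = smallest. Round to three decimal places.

Ranks of variable 1: 1, 4, 5, 3, 2
Ranks of variable 2: 3, 5, 1, 4, 2
d = r₁ − r₂: -2, -1, 4, -1, 0
d²: 4, 1, 16, 1, 0; Σd² = 22
ρ = 1 − 6·22/(5·24) = 1 − 132/120 = -0.100

-0.100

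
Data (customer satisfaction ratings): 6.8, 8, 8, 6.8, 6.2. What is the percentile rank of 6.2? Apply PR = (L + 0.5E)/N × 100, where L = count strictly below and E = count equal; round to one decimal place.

N = 5.
Strictly below 6.2: 0. Equal to 6.2: 1.
PR = (0 + 0.5·1)/5 × 100 = 10.0

10.0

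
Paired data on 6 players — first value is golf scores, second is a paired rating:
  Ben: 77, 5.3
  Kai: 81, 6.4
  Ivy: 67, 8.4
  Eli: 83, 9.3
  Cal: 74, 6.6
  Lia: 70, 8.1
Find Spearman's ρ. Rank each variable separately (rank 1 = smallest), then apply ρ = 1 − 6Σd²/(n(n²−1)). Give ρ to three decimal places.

-0.086

Ranks of variable 1: 4, 5, 1, 6, 3, 2
Ranks of variable 2: 1, 2, 5, 6, 3, 4
d = r₁ − r₂: 3, 3, -4, 0, 0, -2
d²: 9, 9, 16, 0, 0, 4; Σd² = 38
ρ = 1 − 6·38/(6·35) = 1 − 228/210 = -0.086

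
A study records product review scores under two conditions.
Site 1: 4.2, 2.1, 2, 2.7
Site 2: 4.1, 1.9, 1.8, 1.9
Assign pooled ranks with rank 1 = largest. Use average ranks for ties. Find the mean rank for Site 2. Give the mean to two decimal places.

5.75

Sorted (descending): 4.2, 4.1, 2.7, 2.1, 2, 1.9, 1.9, 1.8
The 2 values of 1.9 occupy positions 6–7 → average rank (6+7)/2 = 6.5.
Site 2 values → pooled ranks: 4.1→2, 1.9→6.5, 1.8→8, 1.9→6.5
Mean rank = (2 + 6.5 + 8 + 6.5) / 4 = 5.75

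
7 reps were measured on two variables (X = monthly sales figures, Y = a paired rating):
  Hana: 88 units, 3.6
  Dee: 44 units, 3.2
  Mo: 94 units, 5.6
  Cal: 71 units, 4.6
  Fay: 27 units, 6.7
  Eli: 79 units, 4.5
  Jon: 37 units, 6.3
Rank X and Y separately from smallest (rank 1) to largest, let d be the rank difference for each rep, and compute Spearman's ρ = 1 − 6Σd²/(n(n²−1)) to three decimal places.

-0.429

Ranks of variable 1: 6, 3, 7, 4, 1, 5, 2
Ranks of variable 2: 2, 1, 5, 4, 7, 3, 6
d = r₁ − r₂: 4, 2, 2, 0, -6, 2, -4
d²: 16, 4, 4, 0, 36, 4, 16; Σd² = 80
ρ = 1 − 6·80/(7·48) = 1 − 480/336 = -0.429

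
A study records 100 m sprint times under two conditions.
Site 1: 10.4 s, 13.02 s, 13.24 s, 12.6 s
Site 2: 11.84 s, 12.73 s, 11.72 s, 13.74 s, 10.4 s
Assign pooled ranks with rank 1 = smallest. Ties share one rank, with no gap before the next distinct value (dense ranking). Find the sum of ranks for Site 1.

Sorted (ascending): 10.4, 10.4, 11.72, 11.84, 12.6, 12.73, 13.02, 13.24, 13.74
The 2 values of 10.4 share dense rank 1.
Remaining distinct values take the next consecutive integers.
Site 1 values → pooled ranks: 10.4→1, 13.02→6, 13.24→7, 12.6→4
Rank sum = 1 + 6 + 7 + 4 = 18

18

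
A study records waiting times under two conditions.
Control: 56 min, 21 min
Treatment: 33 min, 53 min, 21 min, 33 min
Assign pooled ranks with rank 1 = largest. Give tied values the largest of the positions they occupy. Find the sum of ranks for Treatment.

16

Sorted (descending): 56, 53, 33, 33, 21, 21
The 2 values of 33 occupy positions 3–4 → each gets rank 4.
The 2 values of 21 occupy positions 5–6 → each gets rank 6.
Treatment values → pooled ranks: 33→4, 53→2, 21→6, 33→4
Rank sum = 4 + 2 + 6 + 4 = 16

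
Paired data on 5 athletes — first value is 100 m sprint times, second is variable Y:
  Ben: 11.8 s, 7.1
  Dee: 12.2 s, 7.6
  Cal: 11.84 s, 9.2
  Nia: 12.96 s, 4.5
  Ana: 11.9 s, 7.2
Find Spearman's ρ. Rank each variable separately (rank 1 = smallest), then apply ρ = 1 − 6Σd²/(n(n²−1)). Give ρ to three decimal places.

-0.300

Ranks of variable 1: 1, 4, 2, 5, 3
Ranks of variable 2: 2, 4, 5, 1, 3
d = r₁ − r₂: -1, 0, -3, 4, 0
d²: 1, 0, 9, 16, 0; Σd² = 26
ρ = 1 − 6·26/(5·24) = 1 − 156/120 = -0.300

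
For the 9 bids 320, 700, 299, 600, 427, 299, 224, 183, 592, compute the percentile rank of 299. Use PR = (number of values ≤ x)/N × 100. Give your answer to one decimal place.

N = 9.
Strictly below 299: 2. Equal to 299: 2.
PR = 4/9 × 100 = 44.4

44.4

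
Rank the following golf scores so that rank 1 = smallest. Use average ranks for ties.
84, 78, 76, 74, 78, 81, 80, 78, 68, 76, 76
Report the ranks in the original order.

11, 7, 4, 2, 7, 10, 9, 7, 1, 4, 4

Sorted (ascending): 68, 74, 76, 76, 76, 78, 78, 78, 80, 81, 84
The 3 values of 76 occupy positions 3–5 → average rank 4.
The 3 values of 78 occupy positions 6–8 → average rank 7.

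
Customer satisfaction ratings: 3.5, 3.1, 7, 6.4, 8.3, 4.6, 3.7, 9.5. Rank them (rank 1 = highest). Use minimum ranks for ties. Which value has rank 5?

Sorted (descending): 9.5, 8.3, 7, 6.4, 4.6, 3.7, 3.5, 3.1
No ties — each value takes its position as its rank.
Rank 5 → value 4.6.

4.6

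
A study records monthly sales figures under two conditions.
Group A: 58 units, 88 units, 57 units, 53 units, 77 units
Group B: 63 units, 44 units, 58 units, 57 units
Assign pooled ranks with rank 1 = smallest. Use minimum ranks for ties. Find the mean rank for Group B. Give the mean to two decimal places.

Sorted (ascending): 44, 53, 57, 57, 58, 58, 63, 77, 88
The 2 values of 57 occupy positions 3–4 → each gets rank 3.
The 2 values of 58 occupy positions 5–6 → each gets rank 5.
Group B values → pooled ranks: 63→7, 44→1, 58→5, 57→3
Mean rank = (7 + 1 + 5 + 3) / 4 = 4.00

4.00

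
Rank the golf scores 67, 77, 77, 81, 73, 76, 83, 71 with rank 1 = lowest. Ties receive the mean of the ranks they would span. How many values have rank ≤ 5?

4

Sorted (ascending): 67, 71, 73, 76, 77, 77, 81, 83
The 2 values of 77 occupy positions 5–6 → average rank (5+6)/2 = 5.5.
Ranks ≤ 5: {1, 2, 3, 4} → 4 values.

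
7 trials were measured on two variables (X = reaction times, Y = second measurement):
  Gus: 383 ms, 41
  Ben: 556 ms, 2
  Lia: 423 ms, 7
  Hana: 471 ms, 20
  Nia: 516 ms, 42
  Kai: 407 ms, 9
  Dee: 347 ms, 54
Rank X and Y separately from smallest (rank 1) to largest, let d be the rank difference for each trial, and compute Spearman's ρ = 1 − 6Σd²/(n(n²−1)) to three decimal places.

-0.536

Ranks of variable 1: 2, 7, 4, 5, 6, 3, 1
Ranks of variable 2: 5, 1, 2, 4, 6, 3, 7
d = r₁ − r₂: -3, 6, 2, 1, 0, 0, -6
d²: 9, 36, 4, 1, 0, 0, 36; Σd² = 86
ρ = 1 − 6·86/(7·48) = 1 − 516/336 = -0.536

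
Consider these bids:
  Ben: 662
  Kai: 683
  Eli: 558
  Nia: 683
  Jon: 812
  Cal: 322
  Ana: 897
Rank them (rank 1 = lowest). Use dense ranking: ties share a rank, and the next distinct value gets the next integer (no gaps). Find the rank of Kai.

4

Sorted (ascending): 322, 558, 662, 683, 683, 812, 897
The 2 values of 683 share dense rank 4.
Remaining distinct values take the next consecutive integers.
Kai has value 683 → rank 4.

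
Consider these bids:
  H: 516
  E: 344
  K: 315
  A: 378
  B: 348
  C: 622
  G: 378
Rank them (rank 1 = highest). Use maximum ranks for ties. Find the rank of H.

2

Sorted (descending): 622, 516, 378, 378, 348, 344, 315
The 2 values of 378 occupy positions 3–4 → each gets rank 4.
H has value 516 → rank 2.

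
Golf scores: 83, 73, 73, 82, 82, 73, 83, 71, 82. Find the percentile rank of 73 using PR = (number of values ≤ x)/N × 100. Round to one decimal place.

N = 9.
Strictly below 73: 1. Equal to 73: 3.
PR = 4/9 × 100 = 44.4

44.4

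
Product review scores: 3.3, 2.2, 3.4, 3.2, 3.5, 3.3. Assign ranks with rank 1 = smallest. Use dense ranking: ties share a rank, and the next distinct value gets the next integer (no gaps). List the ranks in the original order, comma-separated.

3, 1, 4, 2, 5, 3

Sorted (ascending): 2.2, 3.2, 3.3, 3.3, 3.4, 3.5
The 2 values of 3.3 share dense rank 3.
Remaining distinct values take the next consecutive integers.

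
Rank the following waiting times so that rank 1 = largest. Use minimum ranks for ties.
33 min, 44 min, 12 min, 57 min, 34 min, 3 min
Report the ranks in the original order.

Sorted (descending): 57, 44, 34, 33, 12, 3
No ties — each value takes its position as its rank.

4, 2, 5, 1, 3, 6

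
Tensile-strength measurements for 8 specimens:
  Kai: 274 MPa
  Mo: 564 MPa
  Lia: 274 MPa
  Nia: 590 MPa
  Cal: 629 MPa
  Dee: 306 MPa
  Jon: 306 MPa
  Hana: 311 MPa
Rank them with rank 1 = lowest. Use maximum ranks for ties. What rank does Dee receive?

Sorted (ascending): 274, 274, 306, 306, 311, 564, 590, 629
The 2 values of 274 occupy positions 1–2 → each gets rank 2.
The 2 values of 306 occupy positions 3–4 → each gets rank 4.
Dee has value 306 MPa → rank 4.

4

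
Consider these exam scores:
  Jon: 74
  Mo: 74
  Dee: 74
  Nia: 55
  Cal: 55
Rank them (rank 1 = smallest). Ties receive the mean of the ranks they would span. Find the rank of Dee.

Sorted (ascending): 55, 55, 74, 74, 74
The 2 values of 55 occupy positions 1–2 → average rank (1+2)/2 = 1.5.
The 3 values of 74 occupy positions 3–5 → average rank 4.
Dee has value 74 → rank 4.

4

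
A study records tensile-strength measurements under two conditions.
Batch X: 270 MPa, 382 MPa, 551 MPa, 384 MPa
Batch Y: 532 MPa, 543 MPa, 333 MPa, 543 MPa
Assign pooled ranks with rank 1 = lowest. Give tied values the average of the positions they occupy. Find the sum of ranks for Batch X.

Sorted (ascending): 270, 333, 382, 384, 532, 543, 543, 551
The 2 values of 543 occupy positions 6–7 → average rank (6+7)/2 = 6.5.
Batch X values → pooled ranks: 270→1, 382→3, 551→8, 384→4
Rank sum = 1 + 3 + 8 + 4 = 16

16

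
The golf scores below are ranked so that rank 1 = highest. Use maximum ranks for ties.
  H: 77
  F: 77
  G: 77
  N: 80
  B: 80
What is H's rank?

Sorted (descending): 80, 80, 77, 77, 77
The 2 values of 80 occupy positions 1–2 → each gets rank 2.
The 3 values of 77 occupy positions 3–5 → each gets rank 5.
H has value 77 → rank 5.

5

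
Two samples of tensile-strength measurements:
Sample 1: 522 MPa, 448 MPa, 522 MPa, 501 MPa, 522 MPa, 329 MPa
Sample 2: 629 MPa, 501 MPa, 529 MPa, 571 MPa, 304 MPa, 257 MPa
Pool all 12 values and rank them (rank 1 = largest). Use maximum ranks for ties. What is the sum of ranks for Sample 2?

Sorted (descending): 629, 571, 529, 522, 522, 522, 501, 501, 448, 329, 304, 257
The 3 values of 522 occupy positions 4–6 → each gets rank 6.
The 2 values of 501 occupy positions 7–8 → each gets rank 8.
Sample 2 values → pooled ranks: 629→1, 501→8, 529→3, 571→2, 304→11, 257→12
Rank sum = 1 + 8 + 3 + 2 + 11 + 12 = 37

37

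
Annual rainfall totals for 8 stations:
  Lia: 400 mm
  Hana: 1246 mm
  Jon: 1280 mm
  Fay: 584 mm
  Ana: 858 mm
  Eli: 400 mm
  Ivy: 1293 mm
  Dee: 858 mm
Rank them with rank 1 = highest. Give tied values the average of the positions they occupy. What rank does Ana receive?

Sorted (descending): 1293, 1280, 1246, 858, 858, 584, 400, 400
The 2 values of 858 occupy positions 4–5 → average rank (4+5)/2 = 4.5.
The 2 values of 400 occupy positions 7–8 → average rank (7+8)/2 = 7.5.
Ana has value 858 mm → rank 4.5.

4.5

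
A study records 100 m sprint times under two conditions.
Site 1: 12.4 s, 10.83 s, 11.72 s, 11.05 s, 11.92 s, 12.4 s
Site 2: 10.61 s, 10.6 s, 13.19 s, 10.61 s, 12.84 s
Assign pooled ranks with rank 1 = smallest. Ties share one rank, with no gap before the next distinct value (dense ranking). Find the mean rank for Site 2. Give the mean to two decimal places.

Sorted (ascending): 10.6, 10.61, 10.61, 10.83, 11.05, 11.72, 11.92, 12.4, 12.4, 12.84, 13.19
The 2 values of 10.61 share dense rank 2.
The 2 values of 12.4 share dense rank 7.
Remaining distinct values take the next consecutive integers.
Site 2 values → pooled ranks: 10.61→2, 10.6→1, 13.19→9, 10.61→2, 12.84→8
Mean rank = (2 + 1 + 9 + 2 + 8) / 5 = 4.40

4.40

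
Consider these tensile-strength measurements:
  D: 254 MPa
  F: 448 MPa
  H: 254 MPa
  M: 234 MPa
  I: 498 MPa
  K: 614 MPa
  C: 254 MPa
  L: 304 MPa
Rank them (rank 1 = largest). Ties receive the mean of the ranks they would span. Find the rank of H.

6

Sorted (descending): 614, 498, 448, 304, 254, 254, 254, 234
The 3 values of 254 occupy positions 5–7 → average rank 6.
H has value 254 MPa → rank 6.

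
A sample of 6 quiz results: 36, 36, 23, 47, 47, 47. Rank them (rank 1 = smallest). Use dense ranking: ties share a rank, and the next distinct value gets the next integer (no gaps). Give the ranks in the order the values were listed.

Sorted (ascending): 23, 36, 36, 47, 47, 47
The 2 values of 36 share dense rank 2.
The 3 values of 47 share dense rank 3.
Remaining distinct values take the next consecutive integers.

2, 2, 1, 3, 3, 3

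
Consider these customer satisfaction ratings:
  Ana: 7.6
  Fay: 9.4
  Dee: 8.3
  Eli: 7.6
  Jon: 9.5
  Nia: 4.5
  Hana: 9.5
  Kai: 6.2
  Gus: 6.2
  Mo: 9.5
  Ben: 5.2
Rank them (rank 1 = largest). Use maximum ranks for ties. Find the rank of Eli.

Sorted (descending): 9.5, 9.5, 9.5, 9.4, 8.3, 7.6, 7.6, 6.2, 6.2, 5.2, 4.5
The 3 values of 9.5 occupy positions 1–3 → each gets rank 3.
The 2 values of 7.6 occupy positions 6–7 → each gets rank 7.
The 2 values of 6.2 occupy positions 8–9 → each gets rank 9.
Eli has value 7.6 → rank 7.

7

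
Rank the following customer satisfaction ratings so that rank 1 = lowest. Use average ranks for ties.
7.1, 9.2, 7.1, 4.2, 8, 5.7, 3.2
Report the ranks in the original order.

4.5, 7, 4.5, 2, 6, 3, 1

Sorted (ascending): 3.2, 4.2, 5.7, 7.1, 7.1, 8, 9.2
The 2 values of 7.1 occupy positions 4–5 → average rank (4+5)/2 = 4.5.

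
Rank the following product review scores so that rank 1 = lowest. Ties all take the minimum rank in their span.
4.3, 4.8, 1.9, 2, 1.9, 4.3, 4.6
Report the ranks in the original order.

4, 7, 1, 3, 1, 4, 6

Sorted (ascending): 1.9, 1.9, 2, 4.3, 4.3, 4.6, 4.8
The 2 values of 1.9 occupy positions 1–2 → each gets rank 1.
The 2 values of 4.3 occupy positions 4–5 → each gets rank 4.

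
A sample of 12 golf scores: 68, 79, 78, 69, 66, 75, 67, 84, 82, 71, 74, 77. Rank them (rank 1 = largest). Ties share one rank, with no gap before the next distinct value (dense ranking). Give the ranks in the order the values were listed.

10, 3, 4, 9, 12, 6, 11, 1, 2, 8, 7, 5

Sorted (descending): 84, 82, 79, 78, 77, 75, 74, 71, 69, 68, 67, 66
No ties — each value takes its position as its rank.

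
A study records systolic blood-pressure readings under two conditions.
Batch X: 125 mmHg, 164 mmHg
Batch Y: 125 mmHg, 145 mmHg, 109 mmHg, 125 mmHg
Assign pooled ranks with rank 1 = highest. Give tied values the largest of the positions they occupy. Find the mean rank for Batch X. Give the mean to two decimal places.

3.00

Sorted (descending): 164, 145, 125, 125, 125, 109
The 3 values of 125 occupy positions 3–5 → each gets rank 5.
Batch X values → pooled ranks: 125→5, 164→1
Mean rank = (5 + 1) / 2 = 3.00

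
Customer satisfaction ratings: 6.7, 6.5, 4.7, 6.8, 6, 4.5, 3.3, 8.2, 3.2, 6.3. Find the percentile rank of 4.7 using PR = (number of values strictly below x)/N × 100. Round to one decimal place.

N = 10.
Strictly below 4.7: 3. Equal to 4.7: 1.
PR = 3/10 × 100 = 30.0

30.0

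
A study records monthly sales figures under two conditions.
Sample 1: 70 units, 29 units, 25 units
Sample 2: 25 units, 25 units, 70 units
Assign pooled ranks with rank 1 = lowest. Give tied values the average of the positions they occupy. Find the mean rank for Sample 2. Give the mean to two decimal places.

3.17

Sorted (ascending): 25, 25, 25, 29, 70, 70
The 3 values of 25 occupy positions 1–3 → average rank 2.
The 2 values of 70 occupy positions 5–6 → average rank (5+6)/2 = 5.5.
Sample 2 values → pooled ranks: 25→2, 25→2, 70→5.5
Mean rank = (2 + 2 + 5.5) / 3 = 3.17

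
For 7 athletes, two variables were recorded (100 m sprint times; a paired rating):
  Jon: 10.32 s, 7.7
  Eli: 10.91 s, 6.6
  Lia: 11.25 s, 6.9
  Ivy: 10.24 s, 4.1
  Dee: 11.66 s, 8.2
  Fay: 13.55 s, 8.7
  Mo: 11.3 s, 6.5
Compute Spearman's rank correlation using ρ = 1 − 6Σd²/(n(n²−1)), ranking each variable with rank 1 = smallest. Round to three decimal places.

0.679

Ranks of variable 1: 2, 3, 4, 1, 6, 7, 5
Ranks of variable 2: 5, 3, 4, 1, 6, 7, 2
d = r₁ − r₂: -3, 0, 0, 0, 0, 0, 3
d²: 9, 0, 0, 0, 0, 0, 9; Σd² = 18
ρ = 1 − 6·18/(7·48) = 1 − 108/336 = 0.679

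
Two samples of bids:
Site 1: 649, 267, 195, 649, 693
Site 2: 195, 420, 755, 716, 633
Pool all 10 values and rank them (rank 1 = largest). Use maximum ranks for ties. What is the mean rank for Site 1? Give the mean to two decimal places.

6.20

Sorted (descending): 755, 716, 693, 649, 649, 633, 420, 267, 195, 195
The 2 values of 649 occupy positions 4–5 → each gets rank 5.
The 2 values of 195 occupy positions 9–10 → each gets rank 10.
Site 1 values → pooled ranks: 649→5, 267→8, 195→10, 649→5, 693→3
Mean rank = (5 + 8 + 10 + 5 + 3) / 5 = 6.20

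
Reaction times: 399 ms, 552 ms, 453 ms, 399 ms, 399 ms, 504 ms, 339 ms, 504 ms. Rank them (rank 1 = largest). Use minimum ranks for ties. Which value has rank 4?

453

Sorted (descending): 552, 504, 504, 453, 399, 399, 399, 339
The 2 values of 504 occupy positions 2–3 → each gets rank 2.
The 3 values of 399 occupy positions 5–7 → each gets rank 5.
Rank 4 → value 453.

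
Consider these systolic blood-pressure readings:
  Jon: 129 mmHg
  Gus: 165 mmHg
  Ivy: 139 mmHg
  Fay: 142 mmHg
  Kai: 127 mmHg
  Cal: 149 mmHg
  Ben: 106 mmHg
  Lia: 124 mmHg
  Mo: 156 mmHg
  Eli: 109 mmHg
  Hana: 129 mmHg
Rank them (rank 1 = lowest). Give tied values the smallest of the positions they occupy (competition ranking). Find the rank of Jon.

Sorted (ascending): 106, 109, 124, 127, 129, 129, 139, 142, 149, 156, 165
The 2 values of 129 occupy positions 5–6 → each gets rank 5.
Jon has value 129 mmHg → rank 5.

5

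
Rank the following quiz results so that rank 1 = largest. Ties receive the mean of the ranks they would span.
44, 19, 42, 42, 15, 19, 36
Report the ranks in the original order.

1, 5.5, 2.5, 2.5, 7, 5.5, 4

Sorted (descending): 44, 42, 42, 36, 19, 19, 15
The 2 values of 42 occupy positions 2–3 → average rank (2+3)/2 = 2.5.
The 2 values of 19 occupy positions 5–6 → average rank (5+6)/2 = 5.5.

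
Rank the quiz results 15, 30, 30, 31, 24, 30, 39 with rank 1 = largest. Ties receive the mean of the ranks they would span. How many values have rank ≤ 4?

5

Sorted (descending): 39, 31, 30, 30, 30, 24, 15
The 3 values of 30 occupy positions 3–5 → average rank 4.
Ranks ≤ 4: {1, 2, 4, 4, 4} → 5 values.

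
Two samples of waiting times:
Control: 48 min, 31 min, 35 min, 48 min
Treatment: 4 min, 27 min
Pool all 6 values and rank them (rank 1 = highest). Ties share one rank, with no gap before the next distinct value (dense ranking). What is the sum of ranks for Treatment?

9

Sorted (descending): 48, 48, 35, 31, 27, 4
The 2 values of 48 share dense rank 1.
Remaining distinct values take the next consecutive integers.
Treatment values → pooled ranks: 4→5, 27→4
Rank sum = 5 + 4 = 9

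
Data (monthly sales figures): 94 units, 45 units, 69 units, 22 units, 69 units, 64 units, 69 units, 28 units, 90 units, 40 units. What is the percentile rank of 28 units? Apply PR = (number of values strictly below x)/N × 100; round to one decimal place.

N = 10.
Strictly below 28: 1. Equal to 28: 1.
PR = 1/10 × 100 = 10.0

10.0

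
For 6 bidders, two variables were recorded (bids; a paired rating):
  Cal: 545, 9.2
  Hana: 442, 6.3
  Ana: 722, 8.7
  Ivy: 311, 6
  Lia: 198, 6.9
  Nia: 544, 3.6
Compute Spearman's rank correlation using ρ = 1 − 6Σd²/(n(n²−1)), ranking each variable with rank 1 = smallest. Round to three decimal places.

Ranks of variable 1: 5, 3, 6, 2, 1, 4
Ranks of variable 2: 6, 3, 5, 2, 4, 1
d = r₁ − r₂: -1, 0, 1, 0, -3, 3
d²: 1, 0, 1, 0, 9, 9; Σd² = 20
ρ = 1 − 6·20/(6·35) = 1 − 120/210 = 0.429

0.429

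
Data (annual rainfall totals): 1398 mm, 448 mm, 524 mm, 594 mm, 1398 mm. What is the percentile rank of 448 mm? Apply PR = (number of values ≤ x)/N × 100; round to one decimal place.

20.0

N = 5.
Strictly below 448: 0. Equal to 448: 1.
PR = 1/5 × 100 = 20.0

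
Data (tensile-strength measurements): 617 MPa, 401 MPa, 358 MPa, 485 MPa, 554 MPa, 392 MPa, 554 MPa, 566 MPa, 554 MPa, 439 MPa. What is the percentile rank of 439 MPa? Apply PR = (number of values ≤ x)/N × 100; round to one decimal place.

N = 10.
Strictly below 439: 3. Equal to 439: 1.
PR = 4/10 × 100 = 40.0

40.0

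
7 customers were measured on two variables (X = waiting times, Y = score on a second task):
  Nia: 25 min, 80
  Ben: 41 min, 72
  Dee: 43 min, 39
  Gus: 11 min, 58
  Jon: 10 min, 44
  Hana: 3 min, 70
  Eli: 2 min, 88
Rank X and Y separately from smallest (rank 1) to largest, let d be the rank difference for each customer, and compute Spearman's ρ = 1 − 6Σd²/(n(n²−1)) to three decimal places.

-0.429

Ranks of variable 1: 5, 6, 7, 4, 3, 2, 1
Ranks of variable 2: 6, 5, 1, 3, 2, 4, 7
d = r₁ − r₂: -1, 1, 6, 1, 1, -2, -6
d²: 1, 1, 36, 1, 1, 4, 36; Σd² = 80
ρ = 1 − 6·80/(7·48) = 1 − 480/336 = -0.429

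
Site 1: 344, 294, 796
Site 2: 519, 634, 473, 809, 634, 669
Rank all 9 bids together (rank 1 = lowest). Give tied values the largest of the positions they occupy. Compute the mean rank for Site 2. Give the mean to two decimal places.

Sorted (ascending): 294, 344, 473, 519, 634, 634, 669, 796, 809
The 2 values of 634 occupy positions 5–6 → each gets rank 6.
Site 2 values → pooled ranks: 519→4, 634→6, 473→3, 809→9, 634→6, 669→7
Mean rank = (4 + 6 + 3 + 9 + 6 + 7) / 6 = 5.83

5.83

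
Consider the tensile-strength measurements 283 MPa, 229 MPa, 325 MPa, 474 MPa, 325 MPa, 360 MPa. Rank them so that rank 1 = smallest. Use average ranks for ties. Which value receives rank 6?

Sorted (ascending): 229, 283, 325, 325, 360, 474
The 2 values of 325 occupy positions 3–4 → average rank (3+4)/2 = 3.5.
Rank 6 → value 474.

474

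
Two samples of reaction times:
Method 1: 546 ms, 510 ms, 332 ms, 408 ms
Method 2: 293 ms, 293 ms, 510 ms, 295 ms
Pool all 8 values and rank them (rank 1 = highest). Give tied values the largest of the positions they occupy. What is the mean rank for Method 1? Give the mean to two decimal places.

Sorted (descending): 546, 510, 510, 408, 332, 295, 293, 293
The 2 values of 510 occupy positions 2–3 → each gets rank 3.
The 2 values of 293 occupy positions 7–8 → each gets rank 8.
Method 1 values → pooled ranks: 546→1, 510→3, 332→5, 408→4
Mean rank = (1 + 3 + 5 + 4) / 4 = 3.25

3.25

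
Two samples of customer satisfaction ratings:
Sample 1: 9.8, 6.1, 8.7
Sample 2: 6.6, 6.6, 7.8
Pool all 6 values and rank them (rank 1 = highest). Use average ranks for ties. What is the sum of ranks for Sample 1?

9

Sorted (descending): 9.8, 8.7, 7.8, 6.6, 6.6, 6.1
The 2 values of 6.6 occupy positions 4–5 → average rank (4+5)/2 = 4.5.
Sample 1 values → pooled ranks: 9.8→1, 6.1→6, 8.7→2
Rank sum = 1 + 6 + 2 = 9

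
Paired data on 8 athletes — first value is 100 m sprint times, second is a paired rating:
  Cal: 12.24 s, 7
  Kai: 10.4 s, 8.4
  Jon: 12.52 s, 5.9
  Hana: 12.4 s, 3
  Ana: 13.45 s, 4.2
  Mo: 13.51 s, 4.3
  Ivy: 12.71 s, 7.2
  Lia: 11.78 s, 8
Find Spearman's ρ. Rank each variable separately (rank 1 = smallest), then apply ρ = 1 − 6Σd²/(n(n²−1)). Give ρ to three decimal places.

-0.643

Ranks of variable 1: 3, 1, 5, 4, 7, 8, 6, 2
Ranks of variable 2: 5, 8, 4, 1, 2, 3, 6, 7
d = r₁ − r₂: -2, -7, 1, 3, 5, 5, 0, -5
d²: 4, 49, 1, 9, 25, 25, 0, 25; Σd² = 138
ρ = 1 − 6·138/(8·63) = 1 − 828/504 = -0.643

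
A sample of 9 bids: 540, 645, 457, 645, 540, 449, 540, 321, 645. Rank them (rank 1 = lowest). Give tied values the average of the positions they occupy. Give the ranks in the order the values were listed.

5, 8, 3, 8, 5, 2, 5, 1, 8

Sorted (ascending): 321, 449, 457, 540, 540, 540, 645, 645, 645
The 3 values of 540 occupy positions 4–6 → average rank 5.
The 3 values of 645 occupy positions 7–9 → average rank 8.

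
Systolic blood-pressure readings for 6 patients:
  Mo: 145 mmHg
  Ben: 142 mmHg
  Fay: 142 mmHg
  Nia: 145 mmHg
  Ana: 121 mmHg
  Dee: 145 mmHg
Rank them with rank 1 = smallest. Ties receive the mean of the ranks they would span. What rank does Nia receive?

Sorted (ascending): 121, 142, 142, 145, 145, 145
The 2 values of 142 occupy positions 2–3 → average rank (2+3)/2 = 2.5.
The 3 values of 145 occupy positions 4–6 → average rank 5.
Nia has value 145 mmHg → rank 5.

5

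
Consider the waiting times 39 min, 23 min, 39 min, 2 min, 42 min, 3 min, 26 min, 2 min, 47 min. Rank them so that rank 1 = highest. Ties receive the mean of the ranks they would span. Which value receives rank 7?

3

Sorted (descending): 47, 42, 39, 39, 26, 23, 3, 2, 2
The 2 values of 39 occupy positions 3–4 → average rank (3+4)/2 = 3.5.
The 2 values of 2 occupy positions 8–9 → average rank (8+9)/2 = 8.5.
Rank 7 → value 3.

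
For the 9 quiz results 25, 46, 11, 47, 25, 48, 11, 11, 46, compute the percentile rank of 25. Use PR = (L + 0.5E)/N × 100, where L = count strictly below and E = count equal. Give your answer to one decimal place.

44.4

N = 9.
Strictly below 25: 3. Equal to 25: 2.
PR = (3 + 0.5·2)/9 × 100 = 44.4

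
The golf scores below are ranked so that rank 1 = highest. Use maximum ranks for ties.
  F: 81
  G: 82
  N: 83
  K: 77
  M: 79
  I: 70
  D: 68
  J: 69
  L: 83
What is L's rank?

Sorted (descending): 83, 83, 82, 81, 79, 77, 70, 69, 68
The 2 values of 83 occupy positions 1–2 → each gets rank 2.
L has value 83 → rank 2.

2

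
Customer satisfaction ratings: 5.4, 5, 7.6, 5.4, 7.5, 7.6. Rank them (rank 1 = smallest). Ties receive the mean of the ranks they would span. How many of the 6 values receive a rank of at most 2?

Sorted (ascending): 5, 5.4, 5.4, 7.5, 7.6, 7.6
The 2 values of 5.4 occupy positions 2–3 → average rank (2+3)/2 = 2.5.
The 2 values of 7.6 occupy positions 5–6 → average rank (5+6)/2 = 5.5.
Ranks ≤ 2: {1} → 1 value.

1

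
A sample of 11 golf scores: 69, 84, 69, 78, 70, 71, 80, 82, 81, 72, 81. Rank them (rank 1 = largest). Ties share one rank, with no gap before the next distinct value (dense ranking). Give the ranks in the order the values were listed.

9, 1, 9, 5, 8, 7, 4, 2, 3, 6, 3

Sorted (descending): 84, 82, 81, 81, 80, 78, 72, 71, 70, 69, 69
The 2 values of 81 share dense rank 3.
The 2 values of 69 share dense rank 9.
Remaining distinct values take the next consecutive integers.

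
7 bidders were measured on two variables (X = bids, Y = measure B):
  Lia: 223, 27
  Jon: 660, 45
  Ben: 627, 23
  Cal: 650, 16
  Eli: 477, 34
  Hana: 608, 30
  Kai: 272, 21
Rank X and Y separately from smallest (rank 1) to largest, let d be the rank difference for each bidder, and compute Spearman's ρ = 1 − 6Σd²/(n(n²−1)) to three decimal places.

0.143

Ranks of variable 1: 1, 7, 5, 6, 3, 4, 2
Ranks of variable 2: 4, 7, 3, 1, 6, 5, 2
d = r₁ − r₂: -3, 0, 2, 5, -3, -1, 0
d²: 9, 0, 4, 25, 9, 1, 0; Σd² = 48
ρ = 1 − 6·48/(7·48) = 1 − 288/336 = 0.143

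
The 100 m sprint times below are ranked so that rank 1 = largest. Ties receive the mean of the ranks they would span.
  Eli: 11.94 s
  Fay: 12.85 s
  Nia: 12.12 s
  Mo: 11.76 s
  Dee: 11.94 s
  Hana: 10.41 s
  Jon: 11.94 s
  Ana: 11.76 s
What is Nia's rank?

Sorted (descending): 12.85, 12.12, 11.94, 11.94, 11.94, 11.76, 11.76, 10.41
The 3 values of 11.94 occupy positions 3–5 → average rank 4.
The 2 values of 11.76 occupy positions 6–7 → average rank (6+7)/2 = 6.5.
Nia has value 12.12 s → rank 2.

2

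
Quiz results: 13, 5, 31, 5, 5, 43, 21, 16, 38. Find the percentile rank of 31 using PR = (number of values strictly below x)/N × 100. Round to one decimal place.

N = 9.
Strictly below 31: 6. Equal to 31: 1.
PR = 6/9 × 100 = 66.7

66.7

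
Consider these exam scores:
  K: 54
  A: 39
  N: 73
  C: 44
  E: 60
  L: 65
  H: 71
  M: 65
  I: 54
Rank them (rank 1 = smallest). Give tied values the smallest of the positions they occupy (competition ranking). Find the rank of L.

Sorted (ascending): 39, 44, 54, 54, 60, 65, 65, 71, 73
The 2 values of 54 occupy positions 3–4 → each gets rank 3.
The 2 values of 65 occupy positions 6–7 → each gets rank 6.
L has value 65 → rank 6.

6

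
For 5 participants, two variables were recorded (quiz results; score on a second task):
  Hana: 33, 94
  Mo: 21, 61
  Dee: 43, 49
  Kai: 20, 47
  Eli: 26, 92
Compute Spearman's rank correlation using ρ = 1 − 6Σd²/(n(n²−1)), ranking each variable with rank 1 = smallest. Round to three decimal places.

0.400

Ranks of variable 1: 4, 2, 5, 1, 3
Ranks of variable 2: 5, 3, 2, 1, 4
d = r₁ − r₂: -1, -1, 3, 0, -1
d²: 1, 1, 9, 0, 1; Σd² = 12
ρ = 1 − 6·12/(5·24) = 1 − 72/120 = 0.400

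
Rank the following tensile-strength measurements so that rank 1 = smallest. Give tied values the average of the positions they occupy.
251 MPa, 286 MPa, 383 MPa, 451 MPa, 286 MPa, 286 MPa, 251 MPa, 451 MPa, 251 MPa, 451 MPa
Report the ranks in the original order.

2, 5, 7, 9, 5, 5, 2, 9, 2, 9

Sorted (ascending): 251, 251, 251, 286, 286, 286, 383, 451, 451, 451
The 3 values of 251 occupy positions 1–3 → average rank 2.
The 3 values of 286 occupy positions 4–6 → average rank 5.
The 3 values of 451 occupy positions 8–10 → average rank 9.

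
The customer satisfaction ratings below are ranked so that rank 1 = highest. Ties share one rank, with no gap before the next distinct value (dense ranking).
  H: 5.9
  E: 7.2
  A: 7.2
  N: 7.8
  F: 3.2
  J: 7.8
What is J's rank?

1

Sorted (descending): 7.8, 7.8, 7.2, 7.2, 5.9, 3.2
The 2 values of 7.8 share dense rank 1.
The 2 values of 7.2 share dense rank 2.
Remaining distinct values take the next consecutive integers.
J has value 7.8 → rank 1.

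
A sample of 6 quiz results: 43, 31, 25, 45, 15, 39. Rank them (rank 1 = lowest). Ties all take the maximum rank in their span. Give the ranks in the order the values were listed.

Sorted (ascending): 15, 25, 31, 39, 43, 45
No ties — each value takes its position as its rank.

5, 3, 2, 6, 1, 4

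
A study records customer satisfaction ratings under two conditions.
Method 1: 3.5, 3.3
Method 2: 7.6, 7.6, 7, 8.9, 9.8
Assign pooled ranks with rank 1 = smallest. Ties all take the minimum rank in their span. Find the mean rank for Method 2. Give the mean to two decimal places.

Sorted (ascending): 3.3, 3.5, 7, 7.6, 7.6, 8.9, 9.8
The 2 values of 7.6 occupy positions 4–5 → each gets rank 4.
Method 2 values → pooled ranks: 7.6→4, 7.6→4, 7→3, 8.9→6, 9.8→7
Mean rank = (4 + 4 + 3 + 6 + 7) / 5 = 4.80

4.80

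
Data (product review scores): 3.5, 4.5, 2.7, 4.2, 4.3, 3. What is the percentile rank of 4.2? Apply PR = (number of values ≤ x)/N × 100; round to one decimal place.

N = 6.
Strictly below 4.2: 3. Equal to 4.2: 1.
PR = 4/6 × 100 = 66.7

66.7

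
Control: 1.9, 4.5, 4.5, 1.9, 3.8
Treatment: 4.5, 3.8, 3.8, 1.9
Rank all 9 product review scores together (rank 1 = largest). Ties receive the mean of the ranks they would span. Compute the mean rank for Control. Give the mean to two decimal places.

Sorted (descending): 4.5, 4.5, 4.5, 3.8, 3.8, 3.8, 1.9, 1.9, 1.9
The 3 values of 4.5 occupy positions 1–3 → average rank 2.
The 3 values of 3.8 occupy positions 4–6 → average rank 5.
The 3 values of 1.9 occupy positions 7–9 → average rank 8.
Control values → pooled ranks: 1.9→8, 4.5→2, 4.5→2, 1.9→8, 3.8→5
Mean rank = (8 + 2 + 2 + 8 + 5) / 5 = 5.00

5.00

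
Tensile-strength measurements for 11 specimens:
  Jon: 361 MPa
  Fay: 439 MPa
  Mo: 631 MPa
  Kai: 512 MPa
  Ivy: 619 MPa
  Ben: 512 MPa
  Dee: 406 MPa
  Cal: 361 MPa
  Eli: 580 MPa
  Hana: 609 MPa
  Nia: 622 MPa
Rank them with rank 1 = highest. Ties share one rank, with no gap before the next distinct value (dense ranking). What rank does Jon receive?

Sorted (descending): 631, 622, 619, 609, 580, 512, 512, 439, 406, 361, 361
The 2 values of 512 share dense rank 6.
The 2 values of 361 share dense rank 9.
Remaining distinct values take the next consecutive integers.
Jon has value 361 MPa → rank 9.

9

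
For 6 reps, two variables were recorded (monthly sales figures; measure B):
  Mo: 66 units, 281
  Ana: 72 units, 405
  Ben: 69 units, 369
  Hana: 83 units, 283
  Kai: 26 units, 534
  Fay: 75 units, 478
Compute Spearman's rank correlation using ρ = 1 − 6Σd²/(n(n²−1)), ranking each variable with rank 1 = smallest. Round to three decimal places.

Ranks of variable 1: 2, 4, 3, 6, 1, 5
Ranks of variable 2: 1, 4, 3, 2, 6, 5
d = r₁ − r₂: 1, 0, 0, 4, -5, 0
d²: 1, 0, 0, 16, 25, 0; Σd² = 42
ρ = 1 − 6·42/(6·35) = 1 − 252/210 = -0.200

-0.200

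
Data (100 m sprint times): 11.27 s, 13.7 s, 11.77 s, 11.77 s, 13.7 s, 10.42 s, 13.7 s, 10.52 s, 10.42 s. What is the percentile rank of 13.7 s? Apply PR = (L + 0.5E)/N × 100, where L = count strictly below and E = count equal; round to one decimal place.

N = 9.
Strictly below 13.7: 6. Equal to 13.7: 3.
PR = (6 + 0.5·3)/9 × 100 = 83.3

83.3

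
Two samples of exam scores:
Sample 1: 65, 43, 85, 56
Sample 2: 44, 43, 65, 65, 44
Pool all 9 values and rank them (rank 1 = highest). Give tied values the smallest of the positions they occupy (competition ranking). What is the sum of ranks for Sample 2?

Sorted (descending): 85, 65, 65, 65, 56, 44, 44, 43, 43
The 3 values of 65 occupy positions 2–4 → each gets rank 2.
The 2 values of 44 occupy positions 6–7 → each gets rank 6.
The 2 values of 43 occupy positions 8–9 → each gets rank 8.
Sample 2 values → pooled ranks: 44→6, 43→8, 65→2, 65→2, 44→6
Rank sum = 6 + 8 + 2 + 2 + 6 = 24

24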